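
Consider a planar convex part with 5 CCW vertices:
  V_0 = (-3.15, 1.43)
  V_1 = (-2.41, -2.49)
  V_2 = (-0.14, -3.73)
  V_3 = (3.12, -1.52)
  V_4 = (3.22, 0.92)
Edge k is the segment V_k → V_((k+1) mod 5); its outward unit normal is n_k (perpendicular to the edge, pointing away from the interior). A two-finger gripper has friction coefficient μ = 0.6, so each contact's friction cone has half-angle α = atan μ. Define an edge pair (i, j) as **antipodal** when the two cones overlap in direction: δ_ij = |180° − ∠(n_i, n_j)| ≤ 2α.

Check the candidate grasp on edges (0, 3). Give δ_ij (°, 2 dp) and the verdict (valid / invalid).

δ = 13.04°, valid

α = atan 0.6 = 30.96°;  2α = 61.93°
edge 0: e_0 = (+0.74, -3.92);  n_0 = (-0.9826, -0.1855)
edge 3: e_3 = (+0.10, +2.44);  n_3 = (+0.9992, -0.0409)
∠(n_0, n_3) = 166.96°
δ = |180° − 166.96°| = 13.04°
13.04° ≤ 2α = 61.93°  →  valid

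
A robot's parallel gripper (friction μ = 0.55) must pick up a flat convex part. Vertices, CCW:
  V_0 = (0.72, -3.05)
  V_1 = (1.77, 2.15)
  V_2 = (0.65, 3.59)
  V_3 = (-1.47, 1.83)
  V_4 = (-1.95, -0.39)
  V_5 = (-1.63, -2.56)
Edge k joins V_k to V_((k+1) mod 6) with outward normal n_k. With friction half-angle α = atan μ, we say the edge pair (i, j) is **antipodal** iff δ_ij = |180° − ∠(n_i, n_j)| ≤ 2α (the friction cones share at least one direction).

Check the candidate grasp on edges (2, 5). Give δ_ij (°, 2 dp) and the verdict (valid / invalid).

δ = 51.48°, valid

α = atan 0.55 = 28.81°;  2α = 57.62°
edge 2: e_2 = (-2.12, -1.76);  n_2 = (-0.6388, +0.7694)
edge 5: e_5 = (+2.35, -0.49);  n_5 = (-0.2041, -0.9789)
∠(n_2, n_5) = 128.52°
δ = |180° − 128.52°| = 51.48°
51.48° ≤ 2α = 57.62°  →  valid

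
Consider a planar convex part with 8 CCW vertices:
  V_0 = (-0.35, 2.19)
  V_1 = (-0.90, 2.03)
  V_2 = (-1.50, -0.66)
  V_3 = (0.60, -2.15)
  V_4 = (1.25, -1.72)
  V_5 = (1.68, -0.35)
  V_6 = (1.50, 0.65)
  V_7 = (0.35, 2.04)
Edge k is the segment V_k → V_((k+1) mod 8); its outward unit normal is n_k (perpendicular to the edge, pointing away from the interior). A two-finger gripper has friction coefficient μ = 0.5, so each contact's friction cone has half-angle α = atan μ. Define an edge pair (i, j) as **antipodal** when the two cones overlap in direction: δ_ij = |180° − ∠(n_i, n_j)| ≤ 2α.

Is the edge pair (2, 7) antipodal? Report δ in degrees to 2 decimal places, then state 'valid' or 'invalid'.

α = atan 0.5 = 26.57°;  2α = 53.13°
edge 2: e_2 = (+2.10, -1.49);  n_2 = (-0.5787, -0.8156)
edge 7: e_7 = (-0.70, +0.15);  n_7 = (+0.2095, +0.9778)
∠(n_2, n_7) = 156.74°
δ = |180° − 156.74°| = 23.26°
23.26° ≤ 2α = 53.13°  →  valid

δ = 23.26°, valid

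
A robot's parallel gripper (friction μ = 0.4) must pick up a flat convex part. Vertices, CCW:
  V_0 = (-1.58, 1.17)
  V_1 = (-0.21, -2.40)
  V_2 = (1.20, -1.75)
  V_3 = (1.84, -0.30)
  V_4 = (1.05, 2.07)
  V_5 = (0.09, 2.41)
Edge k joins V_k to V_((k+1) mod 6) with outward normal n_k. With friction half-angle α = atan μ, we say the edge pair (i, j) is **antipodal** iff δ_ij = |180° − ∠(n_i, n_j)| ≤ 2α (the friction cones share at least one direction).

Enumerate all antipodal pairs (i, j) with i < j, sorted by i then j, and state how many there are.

α = atan 0.4 = 21.80°;  2α = 43.60°
n_0 = (-0.9336, -0.3583)
n_1 = (+0.4186, -0.9081)
n_2 = (+0.9148, -0.4038)
n_3 = (+0.9487, +0.3162)
n_4 = (+0.3338, +0.9426)
n_5 = (-0.5961, +0.8029)
  (0,1): δ = 86.25°  ·
  (0,2): δ = 44.81°  ·
  (0,3): δ = 2.56°  ✓
  (0,4): δ = 49.50°  ·
  (0,5): δ = 105.60°  ·
  (1,2): δ = 138.57°  ·
  (1,3): δ = 96.31°  ·
  (1,4): δ = 44.25°  ·
  (1,5): δ = 11.85°  ✓
  (2,3): δ = 137.75°  ·
  (2,4): δ = 85.69°  ·
  (2,5): δ = 29.59°  ✓
  (3,4): δ = 127.94°  ·
  (3,5): δ = 71.84°  ·
  (4,5): δ = 123.90°  ·
antipodal pairs: 3

count = 3; pairs: (0,3), (1,5), (2,5)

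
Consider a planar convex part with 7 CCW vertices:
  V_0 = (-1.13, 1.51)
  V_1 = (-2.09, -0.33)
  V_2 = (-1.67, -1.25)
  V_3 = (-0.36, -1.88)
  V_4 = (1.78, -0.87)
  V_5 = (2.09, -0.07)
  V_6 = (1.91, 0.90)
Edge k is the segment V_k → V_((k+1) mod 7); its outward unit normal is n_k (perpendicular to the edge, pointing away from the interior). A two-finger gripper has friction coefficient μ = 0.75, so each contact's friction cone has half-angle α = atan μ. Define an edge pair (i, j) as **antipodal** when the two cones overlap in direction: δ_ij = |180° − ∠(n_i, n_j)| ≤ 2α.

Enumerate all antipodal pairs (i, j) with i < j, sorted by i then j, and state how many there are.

α = atan 0.75 = 36.87°;  2α = 73.74°
n_0 = (-0.8866, +0.4626)
n_1 = (-0.9097, -0.4153)
n_2 = (-0.4334, -0.9012)
n_3 = (+0.4268, -0.9043)
n_4 = (+0.9324, -0.3613)
n_5 = (+0.9832, +0.1825)
n_6 = (+0.1967, +0.9805)
  (0,1): δ = 127.91°  ·
  (0,2): δ = 88.13°  ·
  (0,3): δ = 37.18°  ✓
  (0,4): δ = 6.37°  ✓
  (0,5): δ = 38.07°  ✓
  (0,6): δ = 106.21°  ·
  (1,2): δ = 140.22°  ·
  (1,3): δ = 89.27°  ·
  (1,4): δ = 45.72°  ✓
  (1,5): δ = 14.03°  ✓
  (1,6): δ = 54.12°  ✓
  (2,3): δ = 129.05°  ·
  (2,4): δ = 85.50°  ·
  (2,5): δ = 53.80°  ✓
  (2,6): δ = 14.34°  ✓
  (3,4): δ = 136.45°  ·
  (3,5): δ = 104.75°  ·
  (3,6): δ = 36.61°  ✓
  (4,5): δ = 148.31°  ·
  (4,6): δ = 80.16°  ·
  (5,6): δ = 111.86°  ·
antipodal pairs: 9

count = 9; pairs: (0,3), (0,4), (0,5), (1,4), (1,5), (1,6), (2,5), (2,6), (3,6)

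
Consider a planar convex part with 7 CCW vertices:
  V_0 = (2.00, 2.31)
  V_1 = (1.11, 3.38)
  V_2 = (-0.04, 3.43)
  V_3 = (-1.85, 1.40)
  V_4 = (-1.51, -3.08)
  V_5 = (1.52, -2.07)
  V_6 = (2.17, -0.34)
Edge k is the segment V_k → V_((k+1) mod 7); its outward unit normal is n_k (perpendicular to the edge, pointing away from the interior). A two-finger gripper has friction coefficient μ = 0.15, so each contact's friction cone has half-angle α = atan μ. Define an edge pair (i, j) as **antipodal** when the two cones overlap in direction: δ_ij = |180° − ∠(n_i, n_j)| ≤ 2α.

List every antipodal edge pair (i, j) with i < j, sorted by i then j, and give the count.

α = atan 0.15 = 8.53°;  2α = 17.06°
n_0 = (+0.7688, +0.6395)
n_1 = (+0.0434, +0.9991)
n_2 = (-0.7464, +0.6655)
n_3 = (-0.9971, -0.0757)
n_4 = (+0.3162, -0.9487)
n_5 = (+0.9361, -0.3517)
n_6 = (+0.9979, +0.0640)
  (0,1): δ = 132.24°  ·
  (0,2): δ = 81.47°  ·
  (0,3): δ = 35.41°  ·
  (0,4): δ = 68.68°  ·
  (0,5): δ = 119.65°  ·
  (0,6): δ = 143.92°  ·
  (1,2): δ = 129.23°  ·
  (1,3): δ = 83.17°  ·
  (1,4): δ = 20.92°  ·
  (1,5): δ = 71.90°  ·
  (1,6): δ = 96.16°  ·
  (2,3): δ = 133.94°  ·
  (2,4): δ = 29.84°  ·
  (2,5): δ = 21.13°  ·
  (2,6): δ = 45.39°  ·
  (3,4): δ = 75.91°  ·
  (3,5): δ = 24.93°  ·
  (3,6): δ = 0.67°  ✓
  (4,5): δ = 129.03°  ·
  (4,6): δ = 104.76°  ·
  (5,6): δ = 155.74°  ·
antipodal pairs: 1

count = 1; pairs: (3,6)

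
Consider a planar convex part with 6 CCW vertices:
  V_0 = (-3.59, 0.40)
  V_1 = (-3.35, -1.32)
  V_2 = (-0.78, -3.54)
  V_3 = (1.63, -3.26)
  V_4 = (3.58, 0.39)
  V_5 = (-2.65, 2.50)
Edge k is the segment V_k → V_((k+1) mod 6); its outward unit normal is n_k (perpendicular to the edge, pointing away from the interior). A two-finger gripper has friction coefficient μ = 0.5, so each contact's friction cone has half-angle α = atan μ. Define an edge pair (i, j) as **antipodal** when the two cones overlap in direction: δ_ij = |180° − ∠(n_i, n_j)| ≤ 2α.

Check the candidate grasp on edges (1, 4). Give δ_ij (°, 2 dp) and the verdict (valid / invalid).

δ = 22.11°, valid

α = atan 0.5 = 26.57°;  2α = 53.13°
edge 1: e_1 = (+2.57, -2.22);  n_1 = (-0.6537, -0.7568)
edge 4: e_4 = (-6.23, +2.11);  n_4 = (+0.3208, +0.9472)
∠(n_1, n_4) = 157.89°
δ = |180° − 157.89°| = 22.11°
22.11° ≤ 2α = 53.13°  →  valid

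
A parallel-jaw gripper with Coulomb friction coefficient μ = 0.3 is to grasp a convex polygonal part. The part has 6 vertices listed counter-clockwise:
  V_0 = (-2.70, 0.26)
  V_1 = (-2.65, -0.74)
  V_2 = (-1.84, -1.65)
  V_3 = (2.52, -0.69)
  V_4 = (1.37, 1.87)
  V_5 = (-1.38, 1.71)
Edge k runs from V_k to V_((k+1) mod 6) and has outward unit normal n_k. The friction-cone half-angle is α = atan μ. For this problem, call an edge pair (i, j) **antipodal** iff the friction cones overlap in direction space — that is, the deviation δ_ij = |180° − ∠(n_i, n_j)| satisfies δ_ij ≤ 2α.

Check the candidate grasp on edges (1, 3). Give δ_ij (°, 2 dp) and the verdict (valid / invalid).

δ = 17.48°, valid

α = atan 0.3 = 16.70°;  2α = 33.40°
edge 1: e_1 = (+0.81, -0.91);  n_1 = (-0.7470, -0.6649)
edge 3: e_3 = (-1.15, +2.56);  n_3 = (+0.9122, +0.4098)
∠(n_1, n_3) = 162.52°
δ = |180° − 162.52°| = 17.48°
17.48° ≤ 2α = 33.40°  →  valid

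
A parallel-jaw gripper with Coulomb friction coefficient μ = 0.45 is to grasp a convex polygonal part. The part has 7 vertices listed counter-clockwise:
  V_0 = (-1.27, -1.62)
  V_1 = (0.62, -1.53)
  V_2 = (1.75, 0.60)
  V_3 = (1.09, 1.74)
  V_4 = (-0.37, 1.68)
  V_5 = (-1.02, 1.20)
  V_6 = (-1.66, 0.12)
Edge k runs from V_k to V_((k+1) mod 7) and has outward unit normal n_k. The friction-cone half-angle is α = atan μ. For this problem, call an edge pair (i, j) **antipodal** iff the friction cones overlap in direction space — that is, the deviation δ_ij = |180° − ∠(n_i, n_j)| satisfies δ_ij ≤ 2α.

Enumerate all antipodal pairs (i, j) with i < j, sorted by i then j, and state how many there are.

count = 6; pairs: (0,3), (0,4), (1,4), (1,5), (1,6), (2,6)

α = atan 0.45 = 24.23°;  2α = 48.46°
n_0 = (+0.0476, -0.9989)
n_1 = (+0.8834, -0.4686)
n_2 = (+0.8654, +0.5010)
n_3 = (-0.0411, +0.9992)
n_4 = (-0.5940, +0.8044)
n_5 = (-0.8603, +0.5098)
n_6 = (-0.9758, -0.2187)
  (0,1): δ = 120.67°  ·
  (0,2): δ = 62.66°  ·
  (0,3): δ = 0.37°  ✓
  (0,4): δ = 33.72°  ✓
  (0,5): δ = 56.62°  ·
  (0,6): δ = 99.91°  ·
  (1,2): δ = 121.98°  ·
  (1,3): δ = 59.70°  ·
  (1,4): δ = 25.61°  ✓
  (1,5): δ = 2.70°  ✓
  (1,6): δ = 40.58°  ✓
  (2,3): δ = 117.72°  ·
  (2,4): δ = 83.62°  ·
  (2,5): δ = 60.72°  ·
  (2,6): δ = 17.44°  ✓
  (3,4): δ = 145.91°  ·
  (3,5): δ = 123.00°  ·
  (3,6): δ = 79.72°  ·
  (4,5): δ = 157.10°  ·
  (4,6): δ = 113.81°  ·
  (5,6): δ = 136.72°  ·
antipodal pairs: 6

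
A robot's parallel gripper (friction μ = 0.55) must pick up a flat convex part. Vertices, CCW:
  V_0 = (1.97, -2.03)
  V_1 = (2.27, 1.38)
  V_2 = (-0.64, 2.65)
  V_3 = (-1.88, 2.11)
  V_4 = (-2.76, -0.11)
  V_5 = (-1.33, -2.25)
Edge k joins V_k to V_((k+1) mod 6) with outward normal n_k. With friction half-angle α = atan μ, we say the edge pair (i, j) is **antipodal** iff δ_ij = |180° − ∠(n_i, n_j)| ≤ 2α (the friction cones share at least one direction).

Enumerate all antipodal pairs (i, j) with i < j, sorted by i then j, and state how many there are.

α = atan 0.55 = 28.81°;  2α = 57.62°
n_0 = (+0.9962, -0.0876)
n_1 = (+0.4000, +0.9165)
n_2 = (-0.3993, +0.9168)
n_3 = (-0.9296, +0.3685)
n_4 = (-0.8315, -0.5556)
n_5 = (+0.0665, -0.9978)
  (0,1): δ = 108.55°  ·
  (0,2): δ = 61.44°  ·
  (0,3): δ = 16.60°  ✓
  (0,4): δ = 38.78°  ✓
  (0,5): δ = 98.84°  ·
  (1,2): δ = 132.89°  ·
  (1,3): δ = 88.05°  ·
  (1,4): δ = 32.67°  ✓
  (1,5): δ = 27.39°  ✓
  (2,3): δ = 135.16°  ·
  (2,4): δ = 79.78°  ·
  (2,5): δ = 19.72°  ✓
  (3,4): δ = 124.62°  ·
  (3,5): δ = 64.56°  ·
  (4,5): δ = 119.94°  ·
antipodal pairs: 5

count = 5; pairs: (0,3), (0,4), (1,4), (1,5), (2,5)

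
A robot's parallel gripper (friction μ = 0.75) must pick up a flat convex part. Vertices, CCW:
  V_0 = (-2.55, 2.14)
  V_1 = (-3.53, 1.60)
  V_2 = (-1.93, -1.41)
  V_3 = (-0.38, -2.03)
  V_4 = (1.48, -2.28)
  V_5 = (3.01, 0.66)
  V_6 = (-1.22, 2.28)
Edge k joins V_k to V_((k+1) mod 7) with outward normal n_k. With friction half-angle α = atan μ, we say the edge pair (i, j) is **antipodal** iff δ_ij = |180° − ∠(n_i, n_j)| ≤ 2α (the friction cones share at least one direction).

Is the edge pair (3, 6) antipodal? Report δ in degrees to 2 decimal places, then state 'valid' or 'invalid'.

δ = 13.66°, valid

α = atan 0.75 = 36.87°;  2α = 73.74°
edge 3: e_3 = (+1.86, -0.25);  n_3 = (-0.1332, -0.9911)
edge 6: e_6 = (-1.33, -0.14);  n_6 = (-0.1047, +0.9945)
∠(n_3, n_6) = 166.34°
δ = |180° − 166.34°| = 13.66°
13.66° ≤ 2α = 73.74°  →  valid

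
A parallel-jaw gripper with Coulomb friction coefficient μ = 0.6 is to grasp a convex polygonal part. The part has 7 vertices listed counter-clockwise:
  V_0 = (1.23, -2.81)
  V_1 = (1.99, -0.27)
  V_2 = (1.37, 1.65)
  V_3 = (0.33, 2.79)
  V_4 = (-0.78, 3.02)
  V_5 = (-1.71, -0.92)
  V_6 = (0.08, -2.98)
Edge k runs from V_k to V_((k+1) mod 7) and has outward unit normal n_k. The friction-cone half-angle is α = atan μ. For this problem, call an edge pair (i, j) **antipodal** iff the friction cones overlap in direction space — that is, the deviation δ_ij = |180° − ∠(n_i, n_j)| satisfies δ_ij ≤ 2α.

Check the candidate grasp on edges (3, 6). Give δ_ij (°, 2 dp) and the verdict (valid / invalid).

α = atan 0.6 = 30.96°;  2α = 61.93°
edge 3: e_3 = (-1.11, +0.23);  n_3 = (+0.2029, +0.9792)
edge 6: e_6 = (+1.15, +0.17);  n_6 = (+0.1462, -0.9892)
∠(n_3, n_6) = 159.88°
δ = |180° − 159.88°| = 20.12°
20.12° ≤ 2α = 61.93°  →  valid

δ = 20.12°, valid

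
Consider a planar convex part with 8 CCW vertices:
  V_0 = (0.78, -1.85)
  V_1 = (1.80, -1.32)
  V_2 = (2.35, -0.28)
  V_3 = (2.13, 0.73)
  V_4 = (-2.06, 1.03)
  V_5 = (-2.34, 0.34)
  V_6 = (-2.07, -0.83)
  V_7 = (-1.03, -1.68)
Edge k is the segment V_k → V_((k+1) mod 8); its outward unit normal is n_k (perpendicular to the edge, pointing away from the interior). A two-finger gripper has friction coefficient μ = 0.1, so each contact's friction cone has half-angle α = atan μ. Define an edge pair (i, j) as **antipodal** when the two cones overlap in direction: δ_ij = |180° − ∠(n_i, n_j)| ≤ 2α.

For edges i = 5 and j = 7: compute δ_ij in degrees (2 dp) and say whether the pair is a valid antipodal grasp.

δ = 108.36°, invalid

α = atan 0.1 = 5.71°;  2α = 11.42°
edge 5: e_5 = (+0.27, -1.17);  n_5 = (-0.9744, -0.2249)
edge 7: e_7 = (+1.81, -0.17);  n_7 = (-0.0935, -0.9956)
∠(n_5, n_7) = 71.64°
δ = |180° − 71.64°| = 108.36°
108.36° > 2α = 11.42°  →  invalid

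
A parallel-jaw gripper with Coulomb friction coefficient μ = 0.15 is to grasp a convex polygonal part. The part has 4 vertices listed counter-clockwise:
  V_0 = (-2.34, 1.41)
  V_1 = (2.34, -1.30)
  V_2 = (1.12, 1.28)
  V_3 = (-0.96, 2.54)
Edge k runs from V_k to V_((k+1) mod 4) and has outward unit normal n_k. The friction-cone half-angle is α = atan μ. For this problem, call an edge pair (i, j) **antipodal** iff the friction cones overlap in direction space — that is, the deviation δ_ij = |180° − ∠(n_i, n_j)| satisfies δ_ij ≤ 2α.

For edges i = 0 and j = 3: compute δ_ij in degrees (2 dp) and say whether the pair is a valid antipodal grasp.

α = atan 0.15 = 8.53°;  2α = 17.06°
edge 0: e_0 = (+4.68, -2.71);  n_0 = (-0.5011, -0.8654)
edge 3: e_3 = (-1.38, -1.13);  n_3 = (-0.6335, +0.7737)
∠(n_0, n_3) = 110.61°
δ = |180° − 110.61°| = 69.39°
69.39° > 2α = 17.06°  →  invalid

δ = 69.39°, invalid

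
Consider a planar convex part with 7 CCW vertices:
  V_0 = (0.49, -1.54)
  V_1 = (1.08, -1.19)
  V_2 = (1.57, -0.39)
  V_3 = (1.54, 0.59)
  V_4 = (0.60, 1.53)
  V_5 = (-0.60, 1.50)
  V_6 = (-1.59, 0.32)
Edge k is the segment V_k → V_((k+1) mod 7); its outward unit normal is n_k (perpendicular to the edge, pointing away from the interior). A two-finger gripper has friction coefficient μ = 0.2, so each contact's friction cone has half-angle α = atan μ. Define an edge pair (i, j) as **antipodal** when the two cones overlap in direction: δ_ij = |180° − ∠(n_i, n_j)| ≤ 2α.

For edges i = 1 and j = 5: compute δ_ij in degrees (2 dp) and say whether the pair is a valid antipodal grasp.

α = atan 0.2 = 11.31°;  2α = 22.62°
edge 1: e_1 = (+0.49, +0.80);  n_1 = (+0.8528, -0.5223)
edge 5: e_5 = (-0.99, -1.18);  n_5 = (-0.7661, +0.6427)
∠(n_1, n_5) = 171.49°
δ = |180° − 171.49°| = 8.51°
8.51° ≤ 2α = 22.62°  →  valid

δ = 8.51°, valid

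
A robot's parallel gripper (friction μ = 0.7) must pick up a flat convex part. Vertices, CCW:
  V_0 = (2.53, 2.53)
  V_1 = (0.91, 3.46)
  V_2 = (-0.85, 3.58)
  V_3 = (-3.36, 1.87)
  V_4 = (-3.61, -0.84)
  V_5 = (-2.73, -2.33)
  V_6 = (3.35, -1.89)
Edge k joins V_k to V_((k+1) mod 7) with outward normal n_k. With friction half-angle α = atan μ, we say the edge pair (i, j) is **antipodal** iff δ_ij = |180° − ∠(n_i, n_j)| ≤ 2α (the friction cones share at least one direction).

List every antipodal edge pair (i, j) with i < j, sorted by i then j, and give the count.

α = atan 0.7 = 34.99°;  2α = 69.98°
n_0 = (+0.4979, +0.8673)
n_1 = (+0.0680, +0.9977)
n_2 = (-0.5630, +0.8264)
n_3 = (-0.9958, +0.0919)
n_4 = (-0.8610, -0.5085)
n_5 = (+0.0722, -0.9974)
n_6 = (+0.9832, +0.1824)
  (0,1): δ = 154.04°  ·
  (0,2): δ = 115.88°  ·
  (0,3): δ = 65.41°  ✓
  (0,4): δ = 29.57°  ✓
  (0,5): δ = 34.00°  ✓
  (0,6): δ = 130.37°  ·
  (1,2): δ = 141.83°  ·
  (1,3): δ = 91.37°  ·
  (1,4): δ = 55.53°  ✓
  (1,5): δ = 8.04°  ✓
  (1,6): δ = 104.41°  ·
  (2,3): δ = 129.54°  ·
  (2,4): δ = 93.70°  ·
  (2,5): δ = 30.13°  ✓
  (2,6): δ = 66.24°  ✓
  (3,4): δ = 144.16°  ·
  (3,5): δ = 80.59°  ·
  (3,6): δ = 15.78°  ✓
  (4,5): δ = 116.43°  ·
  (4,6): δ = 20.06°  ✓
  (5,6): δ = 83.63°  ·
antipodal pairs: 9

count = 9; pairs: (0,3), (0,4), (0,5), (1,4), (1,5), (2,5), (2,6), (3,6), (4,6)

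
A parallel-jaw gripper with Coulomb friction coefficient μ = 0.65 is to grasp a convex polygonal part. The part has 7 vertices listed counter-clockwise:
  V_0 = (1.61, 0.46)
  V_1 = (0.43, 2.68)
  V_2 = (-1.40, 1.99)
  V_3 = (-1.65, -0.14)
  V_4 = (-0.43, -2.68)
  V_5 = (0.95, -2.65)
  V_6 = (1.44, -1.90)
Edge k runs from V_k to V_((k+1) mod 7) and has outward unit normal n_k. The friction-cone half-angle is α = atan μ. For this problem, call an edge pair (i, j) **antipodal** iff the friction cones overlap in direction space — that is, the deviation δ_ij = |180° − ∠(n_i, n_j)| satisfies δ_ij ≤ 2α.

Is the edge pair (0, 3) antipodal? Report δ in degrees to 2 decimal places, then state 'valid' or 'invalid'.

δ = 2.34°, valid

α = atan 0.65 = 33.02°;  2α = 66.05°
edge 0: e_0 = (-1.18, +2.22);  n_0 = (+0.8830, +0.4693)
edge 3: e_3 = (+1.22, -2.54);  n_3 = (-0.9014, -0.4330)
∠(n_0, n_3) = 177.66°
δ = |180° − 177.66°| = 2.34°
2.34° ≤ 2α = 66.05°  →  valid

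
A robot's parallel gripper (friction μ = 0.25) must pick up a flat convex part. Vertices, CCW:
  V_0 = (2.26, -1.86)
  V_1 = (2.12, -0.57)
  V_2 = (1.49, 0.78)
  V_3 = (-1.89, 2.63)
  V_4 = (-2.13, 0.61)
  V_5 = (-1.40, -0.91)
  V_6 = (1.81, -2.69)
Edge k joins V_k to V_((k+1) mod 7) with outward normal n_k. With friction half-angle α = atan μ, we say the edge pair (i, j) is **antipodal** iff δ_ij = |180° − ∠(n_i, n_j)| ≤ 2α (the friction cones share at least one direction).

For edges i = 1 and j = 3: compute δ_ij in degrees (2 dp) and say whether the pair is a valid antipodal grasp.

δ = 31.79°, invalid

α = atan 0.25 = 14.04°;  2α = 28.07°
edge 1: e_1 = (-0.63, +1.35);  n_1 = (+0.9062, +0.4229)
edge 3: e_3 = (-0.24, -2.02);  n_3 = (-0.9930, +0.1180)
∠(n_1, n_3) = 148.21°
δ = |180° − 148.21°| = 31.79°
31.79° > 2α = 28.07°  →  invalid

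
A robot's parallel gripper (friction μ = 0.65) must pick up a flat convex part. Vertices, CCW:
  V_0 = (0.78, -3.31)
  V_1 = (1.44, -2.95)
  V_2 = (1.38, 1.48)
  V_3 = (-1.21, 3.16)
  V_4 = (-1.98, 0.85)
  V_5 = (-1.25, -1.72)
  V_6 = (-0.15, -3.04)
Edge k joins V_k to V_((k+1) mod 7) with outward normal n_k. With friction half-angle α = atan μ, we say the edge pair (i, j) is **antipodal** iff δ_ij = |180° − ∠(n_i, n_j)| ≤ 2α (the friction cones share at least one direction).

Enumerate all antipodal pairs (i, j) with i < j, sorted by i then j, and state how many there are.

count = 8; pairs: (0,2), (0,3), (1,3), (1,4), (1,5), (2,4), (2,5), (2,6)

α = atan 0.65 = 33.02°;  2α = 66.05°
n_0 = (+0.4789, -0.8779)
n_1 = (+0.9999, +0.0135)
n_2 = (+0.5442, +0.8390)
n_3 = (-0.9487, +0.3162)
n_4 = (-0.9619, -0.2732)
n_5 = (-0.7682, -0.6402)
n_6 = (-0.2788, -0.9603)
  (0,1): δ = 117.83°  ·
  (0,2): δ = 61.58°  ✓
  (0,3): δ = 42.95°  ✓
  (0,4): δ = 77.25°  ·
  (0,5): δ = 101.20°  ·
  (0,6): δ = 135.20°  ·
  (1,2): δ = 123.75°  ·
  (1,3): δ = 19.21°  ✓
  (1,4): δ = 15.08°  ✓
  (1,5): δ = 39.03°  ✓
  (1,6): δ = 73.03°  ·
  (2,3): δ = 75.47°  ·
  (2,4): δ = 41.17°  ✓
  (2,5): δ = 17.23°  ✓
  (2,6): δ = 16.78°  ✓
  (3,4): δ = 145.71°  ·
  (3,5): δ = 121.76°  ·
  (3,6): δ = 87.75°  ·
  (4,5): δ = 156.05°  ·
  (4,6): δ = 122.05°  ·
  (5,6): δ = 145.99°  ·
antipodal pairs: 8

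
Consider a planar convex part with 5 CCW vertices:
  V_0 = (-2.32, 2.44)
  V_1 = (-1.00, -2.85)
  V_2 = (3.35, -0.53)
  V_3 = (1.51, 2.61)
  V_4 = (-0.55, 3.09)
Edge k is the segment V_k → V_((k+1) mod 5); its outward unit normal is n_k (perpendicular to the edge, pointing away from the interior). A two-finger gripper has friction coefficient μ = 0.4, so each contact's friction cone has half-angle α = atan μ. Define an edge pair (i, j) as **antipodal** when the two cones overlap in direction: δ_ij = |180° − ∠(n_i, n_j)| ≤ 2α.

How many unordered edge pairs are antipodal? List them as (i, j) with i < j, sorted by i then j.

count = 3; pairs: (0,2), (1,3), (1,4)

α = atan 0.4 = 21.80°;  2α = 43.60°
n_0 = (-0.9703, -0.2421)
n_1 = (+0.4706, -0.8824)
n_2 = (+0.8628, +0.5056)
n_3 = (+0.2269, +0.9739)
n_4 = (-0.3447, +0.9387)
  (0,1): δ = 75.94°  ·
  (0,2): δ = 16.36°  ✓
  (0,3): δ = 62.87°  ·
  (0,4): δ = 96.15°  ·
  (1,2): δ = 87.70°  ·
  (1,3): δ = 41.19°  ✓
  (1,4): δ = 7.91°  ✓
  (2,3): δ = 133.49°  ·
  (2,4): δ = 100.20°  ·
  (3,4): δ = 146.72°  ·
antipodal pairs: 3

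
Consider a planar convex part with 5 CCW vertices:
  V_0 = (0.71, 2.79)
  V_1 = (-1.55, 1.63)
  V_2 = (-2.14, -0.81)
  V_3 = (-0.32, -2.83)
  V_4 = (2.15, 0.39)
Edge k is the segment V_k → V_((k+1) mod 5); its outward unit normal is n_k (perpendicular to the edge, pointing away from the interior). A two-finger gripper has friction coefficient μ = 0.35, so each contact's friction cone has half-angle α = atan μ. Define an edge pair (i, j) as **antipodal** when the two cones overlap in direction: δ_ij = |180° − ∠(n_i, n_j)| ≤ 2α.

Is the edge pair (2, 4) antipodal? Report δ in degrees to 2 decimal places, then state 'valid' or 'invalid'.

α = atan 0.35 = 19.29°;  2α = 38.58°
edge 2: e_2 = (+1.82, -2.02);  n_2 = (-0.7429, -0.6694)
edge 4: e_4 = (-1.44, +2.40);  n_4 = (+0.8575, +0.5145)
∠(n_2, n_4) = 168.95°
δ = |180° − 168.95°| = 11.05°
11.05° ≤ 2α = 38.58°  →  valid

δ = 11.05°, valid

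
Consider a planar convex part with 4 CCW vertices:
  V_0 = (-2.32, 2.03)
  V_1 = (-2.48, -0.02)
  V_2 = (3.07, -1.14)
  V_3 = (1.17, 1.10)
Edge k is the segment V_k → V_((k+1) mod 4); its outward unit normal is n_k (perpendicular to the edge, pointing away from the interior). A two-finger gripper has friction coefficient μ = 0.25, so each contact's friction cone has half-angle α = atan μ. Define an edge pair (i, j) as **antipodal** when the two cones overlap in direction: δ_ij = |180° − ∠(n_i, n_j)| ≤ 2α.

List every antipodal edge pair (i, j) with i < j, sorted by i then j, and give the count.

α = atan 0.25 = 14.04°;  2α = 28.07°
n_0 = (-0.9970, +0.0778)
n_1 = (-0.1978, -0.9802)
n_2 = (+0.7626, +0.6469)
n_3 = (+0.2575, +0.9663)
  (0,1): δ = 96.95°  ·
  (0,2): δ = 44.77°  ·
  (0,3): δ = 79.54°  ·
  (1,2): δ = 38.29°  ·
  (1,3): δ = 3.51°  ✓
  (2,3): δ = 145.23°  ·
antipodal pairs: 1

count = 1; pairs: (1,3)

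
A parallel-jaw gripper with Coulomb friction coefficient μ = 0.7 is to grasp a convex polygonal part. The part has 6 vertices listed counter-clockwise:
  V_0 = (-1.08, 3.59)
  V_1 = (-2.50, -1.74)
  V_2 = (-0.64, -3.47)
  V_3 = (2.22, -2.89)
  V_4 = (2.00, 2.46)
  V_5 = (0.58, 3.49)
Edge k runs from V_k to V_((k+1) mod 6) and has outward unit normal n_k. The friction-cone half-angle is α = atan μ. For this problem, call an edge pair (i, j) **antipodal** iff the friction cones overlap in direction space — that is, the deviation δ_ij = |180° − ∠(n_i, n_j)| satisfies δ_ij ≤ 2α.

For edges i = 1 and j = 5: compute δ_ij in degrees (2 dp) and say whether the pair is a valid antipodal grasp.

δ = 39.48°, valid

α = atan 0.7 = 34.99°;  2α = 69.98°
edge 1: e_1 = (+1.86, -1.73);  n_1 = (-0.6811, -0.7322)
edge 5: e_5 = (-1.66, +0.10);  n_5 = (+0.0601, +0.9982)
∠(n_1, n_5) = 140.52°
δ = |180° − 140.52°| = 39.48°
39.48° ≤ 2α = 69.98°  →  valid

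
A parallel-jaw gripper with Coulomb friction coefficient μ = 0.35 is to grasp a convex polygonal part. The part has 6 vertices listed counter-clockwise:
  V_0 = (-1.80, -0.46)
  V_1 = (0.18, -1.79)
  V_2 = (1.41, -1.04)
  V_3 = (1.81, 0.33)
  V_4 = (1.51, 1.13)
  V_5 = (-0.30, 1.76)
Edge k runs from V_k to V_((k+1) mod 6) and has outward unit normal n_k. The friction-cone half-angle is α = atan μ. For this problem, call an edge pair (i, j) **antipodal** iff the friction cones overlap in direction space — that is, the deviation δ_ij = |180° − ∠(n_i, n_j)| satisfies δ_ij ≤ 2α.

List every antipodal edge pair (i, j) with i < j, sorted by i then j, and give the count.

count = 4; pairs: (0,3), (0,4), (1,5), (2,5)

α = atan 0.35 = 19.29°;  2α = 38.58°
n_0 = (-0.5576, -0.8301)
n_1 = (+0.5206, -0.8538)
n_2 = (+0.9599, -0.2803)
n_3 = (+0.9363, +0.3511)
n_4 = (+0.3287, +0.9444)
n_5 = (-0.8286, +0.5599)
  (0,1): δ = 114.74°  ·
  (0,2): δ = 72.39°  ·
  (0,3): δ = 35.55°  ✓
  (0,4): δ = 14.70°  ✓
  (0,5): δ = 89.84°  ·
  (1,2): δ = 137.65°  ·
  (1,3): δ = 100.82°  ·
  (1,4): δ = 50.56°  ·
  (1,5): δ = 24.58°  ✓
  (2,3): δ = 143.17°  ·
  (2,4): δ = 92.92°  ·
  (2,5): δ = 17.77°  ✓
  (3,4): δ = 129.75°  ·
  (3,5): δ = 54.60°  ·
  (4,5): δ = 104.85°  ·
antipodal pairs: 4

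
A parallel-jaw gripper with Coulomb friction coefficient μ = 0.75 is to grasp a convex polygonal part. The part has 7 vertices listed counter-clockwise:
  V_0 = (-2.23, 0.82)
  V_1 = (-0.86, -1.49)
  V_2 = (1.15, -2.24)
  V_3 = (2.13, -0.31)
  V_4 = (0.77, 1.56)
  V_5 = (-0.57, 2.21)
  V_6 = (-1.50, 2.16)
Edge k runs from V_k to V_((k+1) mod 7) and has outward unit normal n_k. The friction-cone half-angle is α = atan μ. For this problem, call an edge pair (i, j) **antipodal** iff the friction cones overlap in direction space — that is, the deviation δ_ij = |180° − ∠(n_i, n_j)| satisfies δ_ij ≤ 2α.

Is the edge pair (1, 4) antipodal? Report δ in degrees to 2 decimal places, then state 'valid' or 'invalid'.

α = atan 0.75 = 36.87°;  2α = 73.74°
edge 1: e_1 = (+2.01, -0.75);  n_1 = (-0.3496, -0.9369)
edge 4: e_4 = (-1.34, +0.65);  n_4 = (+0.4364, +0.8997)
∠(n_1, n_4) = 174.59°
δ = |180° − 174.59°| = 5.41°
5.41° ≤ 2α = 73.74°  →  valid

δ = 5.41°, valid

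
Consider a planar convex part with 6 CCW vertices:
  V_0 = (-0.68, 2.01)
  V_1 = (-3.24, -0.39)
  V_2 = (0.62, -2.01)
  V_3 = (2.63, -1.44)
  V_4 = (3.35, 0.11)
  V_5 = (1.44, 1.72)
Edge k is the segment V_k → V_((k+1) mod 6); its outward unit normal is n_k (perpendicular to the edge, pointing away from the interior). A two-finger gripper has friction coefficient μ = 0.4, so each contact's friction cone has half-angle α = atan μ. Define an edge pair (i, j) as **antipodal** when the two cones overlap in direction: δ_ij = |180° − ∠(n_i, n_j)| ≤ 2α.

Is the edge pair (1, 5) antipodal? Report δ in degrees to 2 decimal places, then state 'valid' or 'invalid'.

α = atan 0.4 = 21.80°;  2α = 43.60°
edge 1: e_1 = (+3.86, -1.62);  n_1 = (-0.3870, -0.9221)
edge 5: e_5 = (-2.12, +0.29);  n_5 = (+0.1355, +0.9908)
∠(n_1, n_5) = 165.02°
δ = |180° − 165.02°| = 14.98°
14.98° ≤ 2α = 43.60°  →  valid

δ = 14.98°, valid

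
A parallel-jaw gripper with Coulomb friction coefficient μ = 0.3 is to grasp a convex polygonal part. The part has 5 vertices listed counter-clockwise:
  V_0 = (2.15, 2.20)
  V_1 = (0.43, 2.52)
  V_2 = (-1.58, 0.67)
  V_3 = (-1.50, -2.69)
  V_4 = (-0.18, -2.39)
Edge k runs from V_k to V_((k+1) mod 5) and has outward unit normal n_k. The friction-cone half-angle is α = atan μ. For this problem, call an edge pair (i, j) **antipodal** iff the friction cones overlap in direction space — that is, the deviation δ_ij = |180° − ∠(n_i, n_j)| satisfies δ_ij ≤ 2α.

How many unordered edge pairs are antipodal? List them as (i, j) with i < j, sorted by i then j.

count = 4; pairs: (0,3), (1,3), (1,4), (2,4)

α = atan 0.3 = 16.70°;  2α = 33.40°
n_0 = (+0.1829, +0.9831)
n_1 = (-0.6772, +0.7358)
n_2 = (-0.9997, -0.0238)
n_3 = (+0.2216, -0.9751)
n_4 = (+0.8917, -0.4526)
  (0,1): δ = 126.83°  ·
  (0,2): δ = 78.10°  ·
  (0,3): δ = 23.34°  ✓
  (0,4): δ = 73.63°  ·
  (1,2): δ = 131.26°  ·
  (1,3): δ = 29.82°  ✓
  (1,4): δ = 20.46°  ✓
  (2,3): δ = 78.56°  ·
  (2,4): δ = 28.28°  ✓
  (3,4): δ = 129.72°  ·
antipodal pairs: 4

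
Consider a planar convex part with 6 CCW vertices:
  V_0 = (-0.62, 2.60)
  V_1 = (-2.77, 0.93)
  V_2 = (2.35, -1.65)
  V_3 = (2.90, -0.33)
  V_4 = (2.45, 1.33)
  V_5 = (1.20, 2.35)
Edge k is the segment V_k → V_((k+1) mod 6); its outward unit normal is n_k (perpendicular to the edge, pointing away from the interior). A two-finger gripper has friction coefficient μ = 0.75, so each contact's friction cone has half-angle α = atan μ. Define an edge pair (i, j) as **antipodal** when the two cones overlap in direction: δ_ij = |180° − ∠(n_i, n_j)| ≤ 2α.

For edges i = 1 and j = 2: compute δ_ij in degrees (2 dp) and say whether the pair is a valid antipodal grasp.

α = atan 0.75 = 36.87°;  2α = 73.74°
edge 1: e_1 = (+5.12, -2.58);  n_1 = (-0.4500, -0.8930)
edge 2: e_2 = (+0.55, +1.32);  n_2 = (+0.9231, -0.3846)
∠(n_1, n_2) = 94.12°
δ = |180° − 94.12°| = 85.88°
85.88° > 2α = 73.74°  →  invalid

δ = 85.88°, invalid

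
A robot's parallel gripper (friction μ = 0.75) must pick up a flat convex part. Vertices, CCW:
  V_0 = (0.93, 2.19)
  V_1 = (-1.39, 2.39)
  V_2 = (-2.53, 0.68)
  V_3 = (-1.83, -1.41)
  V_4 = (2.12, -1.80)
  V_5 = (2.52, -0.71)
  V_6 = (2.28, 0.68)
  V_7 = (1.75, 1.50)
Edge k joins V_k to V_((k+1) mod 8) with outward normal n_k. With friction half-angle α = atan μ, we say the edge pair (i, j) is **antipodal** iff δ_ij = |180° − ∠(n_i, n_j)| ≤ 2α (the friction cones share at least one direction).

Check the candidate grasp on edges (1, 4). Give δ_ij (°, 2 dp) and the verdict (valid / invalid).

δ = 13.54°, valid

α = atan 0.75 = 36.87°;  2α = 73.74°
edge 1: e_1 = (-1.14, -1.71);  n_1 = (-0.8321, +0.5547)
edge 4: e_4 = (+0.40, +1.09);  n_4 = (+0.9388, -0.3445)
∠(n_1, n_4) = 166.46°
δ = |180° − 166.46°| = 13.54°
13.54° ≤ 2α = 73.74°  →  valid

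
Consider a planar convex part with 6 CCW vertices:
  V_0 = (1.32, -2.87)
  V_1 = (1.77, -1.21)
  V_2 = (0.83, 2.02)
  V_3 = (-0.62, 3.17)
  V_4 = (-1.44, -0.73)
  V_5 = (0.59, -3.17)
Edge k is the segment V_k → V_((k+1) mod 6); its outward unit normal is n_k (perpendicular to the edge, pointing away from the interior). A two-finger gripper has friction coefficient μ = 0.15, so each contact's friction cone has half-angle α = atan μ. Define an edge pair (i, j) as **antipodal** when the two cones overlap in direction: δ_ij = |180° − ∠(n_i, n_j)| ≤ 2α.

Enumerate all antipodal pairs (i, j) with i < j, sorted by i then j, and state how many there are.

count = 2; pairs: (0,3), (2,4)

α = atan 0.15 = 8.53°;  2α = 17.06°
n_0 = (+0.9652, -0.2616)
n_1 = (+0.9602, +0.2794)
n_2 = (+0.6214, +0.7835)
n_3 = (-0.9786, +0.2058)
n_4 = (-0.7687, -0.6396)
n_5 = (+0.3801, -0.9249)
  (0,1): δ = 148.61°  ·
  (0,2): δ = 113.25°  ·
  (0,3): δ = 3.29°  ✓
  (0,4): δ = 54.93°  ·
  (0,5): δ = 127.51°  ·
  (1,2): δ = 144.64°  ·
  (1,3): δ = 28.10°  ·
  (1,4): δ = 23.53°  ·
  (1,5): δ = 96.11°  ·
  (2,3): δ = 63.46°  ·
  (2,4): δ = 11.82°  ✓
  (2,5): δ = 60.76°  ·
  (3,4): δ = 128.37°  ·
  (3,5): δ = 55.79°  ·
  (4,5): δ = 107.42°  ·
antipodal pairs: 2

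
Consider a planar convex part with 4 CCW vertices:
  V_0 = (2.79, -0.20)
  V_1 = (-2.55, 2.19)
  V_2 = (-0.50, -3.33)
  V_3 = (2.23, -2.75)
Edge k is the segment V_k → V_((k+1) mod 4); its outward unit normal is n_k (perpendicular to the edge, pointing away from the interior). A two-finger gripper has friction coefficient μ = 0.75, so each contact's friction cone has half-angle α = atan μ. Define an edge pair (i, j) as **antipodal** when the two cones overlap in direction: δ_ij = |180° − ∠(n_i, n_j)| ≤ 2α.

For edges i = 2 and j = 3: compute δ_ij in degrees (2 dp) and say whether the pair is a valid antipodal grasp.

δ = 114.38°, invalid

α = atan 0.75 = 36.87°;  2α = 73.74°
edge 2: e_2 = (+2.73, +0.58);  n_2 = (+0.2078, -0.9782)
edge 3: e_3 = (+0.56, +2.55);  n_3 = (+0.9767, -0.2145)
∠(n_2, n_3) = 65.62°
δ = |180° − 65.62°| = 114.38°
114.38° > 2α = 73.74°  →  invalid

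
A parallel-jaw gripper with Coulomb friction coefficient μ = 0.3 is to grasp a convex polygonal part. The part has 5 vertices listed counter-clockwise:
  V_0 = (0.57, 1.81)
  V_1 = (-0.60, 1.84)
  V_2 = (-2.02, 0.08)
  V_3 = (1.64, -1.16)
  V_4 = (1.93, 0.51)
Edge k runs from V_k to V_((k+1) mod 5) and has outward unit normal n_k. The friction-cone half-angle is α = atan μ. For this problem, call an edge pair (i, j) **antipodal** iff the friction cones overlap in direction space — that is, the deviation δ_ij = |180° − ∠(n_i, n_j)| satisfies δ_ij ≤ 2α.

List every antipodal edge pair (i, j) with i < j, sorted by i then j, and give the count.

count = 3; pairs: (0,2), (1,3), (2,4)

α = atan 0.3 = 16.70°;  2α = 33.40°
n_0 = (+0.0256, +0.9997)
n_1 = (-0.7783, +0.6279)
n_2 = (-0.3209, -0.9471)
n_3 = (+0.9853, -0.1711)
n_4 = (+0.6910, +0.7229)
  (0,1): δ = 127.43°  ·
  (0,2): δ = 17.25°  ✓
  (0,3): δ = 81.62°  ·
  (0,4): δ = 137.76°  ·
  (1,2): δ = 69.82°  ·
  (1,3): δ = 29.05°  ✓
  (1,4): δ = 85.19°  ·
  (2,3): δ = 81.14°  ·
  (2,4): δ = 24.99°  ✓
  (3,4): δ = 123.86°  ·
antipodal pairs: 3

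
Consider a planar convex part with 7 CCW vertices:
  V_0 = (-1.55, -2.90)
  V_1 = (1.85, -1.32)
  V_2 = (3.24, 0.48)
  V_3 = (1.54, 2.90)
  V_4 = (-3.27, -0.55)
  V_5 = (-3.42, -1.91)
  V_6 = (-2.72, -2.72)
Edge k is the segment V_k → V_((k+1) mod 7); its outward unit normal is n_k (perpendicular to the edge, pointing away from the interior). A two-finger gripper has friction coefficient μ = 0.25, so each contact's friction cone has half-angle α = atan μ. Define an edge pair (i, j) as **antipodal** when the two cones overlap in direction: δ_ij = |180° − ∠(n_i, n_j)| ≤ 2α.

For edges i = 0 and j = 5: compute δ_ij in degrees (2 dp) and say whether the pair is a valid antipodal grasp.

δ = 105.91°, invalid

α = atan 0.25 = 14.04°;  2α = 28.07°
edge 0: e_0 = (+3.40, +1.58);  n_0 = (+0.4214, -0.9069)
edge 5: e_5 = (+0.70, -0.81);  n_5 = (-0.7566, -0.6539)
∠(n_0, n_5) = 74.09°
δ = |180° − 74.09°| = 105.91°
105.91° > 2α = 28.07°  →  invalid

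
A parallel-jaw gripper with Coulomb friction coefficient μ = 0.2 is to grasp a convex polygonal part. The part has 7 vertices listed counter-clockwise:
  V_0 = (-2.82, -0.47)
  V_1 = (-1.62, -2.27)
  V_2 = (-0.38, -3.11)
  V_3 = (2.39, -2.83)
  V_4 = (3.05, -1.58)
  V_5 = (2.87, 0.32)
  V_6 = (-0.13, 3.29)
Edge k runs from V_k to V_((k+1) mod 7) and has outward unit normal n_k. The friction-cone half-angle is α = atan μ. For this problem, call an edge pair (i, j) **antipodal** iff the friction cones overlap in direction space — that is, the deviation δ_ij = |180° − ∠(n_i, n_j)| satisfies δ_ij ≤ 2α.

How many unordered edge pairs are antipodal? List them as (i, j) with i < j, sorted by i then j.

α = atan 0.2 = 11.31°;  2α = 22.62°
n_0 = (-0.8321, -0.5547)
n_1 = (-0.5608, -0.8279)
n_2 = (+0.1006, -0.9949)
n_3 = (+0.8843, -0.4669)
n_4 = (+0.9955, +0.0943)
n_5 = (+0.7035, +0.7107)
n_6 = (-0.8133, +0.5819)
  (0,1): δ = 157.80°  ·
  (0,2): δ = 117.92°  ·
  (0,3): δ = 61.52°  ·
  (0,4): δ = 28.28°  ·
  (0,5): δ = 11.60°  ✓
  (0,6): δ = 110.73°  ·
  (1,2): δ = 140.11°  ·
  (1,3): δ = 83.72°  ·
  (1,4): δ = 50.47°  ·
  (1,5): δ = 10.60°  ✓
  (1,6): δ = 88.53°  ·
  (2,3): δ = 123.61°  ·
  (2,4): δ = 90.36°  ·
  (2,5): δ = 50.48°  ·
  (2,6): δ = 48.65°  ·
  (3,4): δ = 146.75°  ·
  (3,5): δ = 106.88°  ·
  (3,6): δ = 7.75°  ✓
  (4,5): δ = 140.12°  ·
  (4,6): δ = 40.99°  ·
  (5,6): δ = 80.87°  ·
antipodal pairs: 3

count = 3; pairs: (0,5), (1,5), (3,6)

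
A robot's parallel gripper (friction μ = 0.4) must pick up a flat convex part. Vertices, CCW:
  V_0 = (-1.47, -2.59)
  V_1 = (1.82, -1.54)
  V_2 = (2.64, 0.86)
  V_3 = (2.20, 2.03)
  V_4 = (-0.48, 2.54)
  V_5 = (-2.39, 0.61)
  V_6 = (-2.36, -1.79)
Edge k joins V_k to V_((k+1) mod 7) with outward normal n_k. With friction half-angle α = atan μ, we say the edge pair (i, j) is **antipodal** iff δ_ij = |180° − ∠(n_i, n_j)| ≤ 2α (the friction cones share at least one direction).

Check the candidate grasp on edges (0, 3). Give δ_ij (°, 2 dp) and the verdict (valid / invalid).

δ = 28.47°, valid

α = atan 0.4 = 21.80°;  2α = 43.60°
edge 0: e_0 = (+3.29, +1.05);  n_0 = (+0.3040, -0.9527)
edge 3: e_3 = (-2.68, +0.51);  n_3 = (+0.1869, +0.9824)
∠(n_0, n_3) = 151.53°
δ = |180° − 151.53°| = 28.47°
28.47° ≤ 2α = 43.60°  →  valid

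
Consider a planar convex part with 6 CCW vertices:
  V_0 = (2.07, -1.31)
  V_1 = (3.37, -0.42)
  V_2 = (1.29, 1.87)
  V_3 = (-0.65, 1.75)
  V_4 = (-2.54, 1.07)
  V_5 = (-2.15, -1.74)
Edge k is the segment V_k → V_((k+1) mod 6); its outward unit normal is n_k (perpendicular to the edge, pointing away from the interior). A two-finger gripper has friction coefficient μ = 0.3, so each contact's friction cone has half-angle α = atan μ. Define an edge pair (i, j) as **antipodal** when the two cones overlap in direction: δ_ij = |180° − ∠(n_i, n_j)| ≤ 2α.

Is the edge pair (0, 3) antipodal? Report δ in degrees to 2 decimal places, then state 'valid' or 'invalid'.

δ = 14.61°, valid

α = atan 0.3 = 16.70°;  2α = 33.40°
edge 0: e_0 = (+1.30, +0.89);  n_0 = (+0.5649, -0.8252)
edge 3: e_3 = (-1.89, -0.68);  n_3 = (-0.3385, +0.9410)
∠(n_0, n_3) = 165.39°
δ = |180° − 165.39°| = 14.61°
14.61° ≤ 2α = 33.40°  →  valid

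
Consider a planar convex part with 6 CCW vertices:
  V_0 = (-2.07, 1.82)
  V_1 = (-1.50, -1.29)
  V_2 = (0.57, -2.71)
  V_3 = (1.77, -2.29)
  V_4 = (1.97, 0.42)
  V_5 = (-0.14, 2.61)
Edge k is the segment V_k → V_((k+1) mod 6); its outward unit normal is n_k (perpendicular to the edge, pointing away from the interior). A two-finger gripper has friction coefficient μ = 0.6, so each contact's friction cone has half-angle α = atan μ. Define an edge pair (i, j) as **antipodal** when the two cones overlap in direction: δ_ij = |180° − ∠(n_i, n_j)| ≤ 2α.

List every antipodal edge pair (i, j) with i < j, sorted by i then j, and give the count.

α = atan 0.6 = 30.96°;  2α = 61.93°
n_0 = (-0.9836, -0.1803)
n_1 = (-0.5657, -0.8246)
n_2 = (+0.3304, -0.9439)
n_3 = (+0.9973, -0.0736)
n_4 = (+0.7201, +0.6938)
n_5 = (-0.3788, +0.9255)
  (0,1): δ = 134.84°  ·
  (0,2): δ = 81.10°  ·
  (0,3): δ = 14.61°  ✓
  (0,4): δ = 33.55°  ✓
  (0,5): δ = 101.87°  ·
  (1,2): δ = 126.26°  ·
  (1,3): δ = 59.77°  ✓
  (1,4): δ = 11.62°  ✓
  (1,5): δ = 56.71°  ✓
  (2,3): δ = 113.51°  ·
  (2,4): δ = 65.36°  ·
  (2,5): δ = 2.97°  ✓
  (3,4): δ = 131.85°  ·
  (3,5): δ = 63.52°  ·
  (4,5): δ = 111.67°  ·
antipodal pairs: 6

count = 6; pairs: (0,3), (0,4), (1,3), (1,4), (1,5), (2,5)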